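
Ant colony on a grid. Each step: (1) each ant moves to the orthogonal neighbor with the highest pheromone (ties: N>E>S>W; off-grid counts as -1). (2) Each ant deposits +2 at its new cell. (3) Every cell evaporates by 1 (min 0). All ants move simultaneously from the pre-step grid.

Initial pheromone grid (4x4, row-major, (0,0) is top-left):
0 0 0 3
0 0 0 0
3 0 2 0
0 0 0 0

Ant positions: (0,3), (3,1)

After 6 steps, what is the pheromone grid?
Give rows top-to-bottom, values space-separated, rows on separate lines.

After step 1: ants at (1,3),(2,1)
  0 0 0 2
  0 0 0 1
  2 1 1 0
  0 0 0 0
After step 2: ants at (0,3),(2,0)
  0 0 0 3
  0 0 0 0
  3 0 0 0
  0 0 0 0
After step 3: ants at (1,3),(1,0)
  0 0 0 2
  1 0 0 1
  2 0 0 0
  0 0 0 0
After step 4: ants at (0,3),(2,0)
  0 0 0 3
  0 0 0 0
  3 0 0 0
  0 0 0 0
After step 5: ants at (1,3),(1,0)
  0 0 0 2
  1 0 0 1
  2 0 0 0
  0 0 0 0
After step 6: ants at (0,3),(2,0)
  0 0 0 3
  0 0 0 0
  3 0 0 0
  0 0 0 0

0 0 0 3
0 0 0 0
3 0 0 0
0 0 0 0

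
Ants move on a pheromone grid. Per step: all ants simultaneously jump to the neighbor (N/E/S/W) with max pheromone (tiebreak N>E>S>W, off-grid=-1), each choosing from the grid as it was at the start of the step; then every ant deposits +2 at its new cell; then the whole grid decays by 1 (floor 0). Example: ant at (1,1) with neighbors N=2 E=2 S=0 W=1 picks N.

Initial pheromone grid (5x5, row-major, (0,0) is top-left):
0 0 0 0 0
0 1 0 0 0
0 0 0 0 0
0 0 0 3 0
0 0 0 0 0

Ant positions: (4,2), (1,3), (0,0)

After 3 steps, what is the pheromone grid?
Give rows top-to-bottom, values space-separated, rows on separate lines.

After step 1: ants at (3,2),(0,3),(0,1)
  0 1 0 1 0
  0 0 0 0 0
  0 0 0 0 0
  0 0 1 2 0
  0 0 0 0 0
After step 2: ants at (3,3),(0,4),(0,2)
  0 0 1 0 1
  0 0 0 0 0
  0 0 0 0 0
  0 0 0 3 0
  0 0 0 0 0
After step 3: ants at (2,3),(1,4),(0,3)
  0 0 0 1 0
  0 0 0 0 1
  0 0 0 1 0
  0 0 0 2 0
  0 0 0 0 0

0 0 0 1 0
0 0 0 0 1
0 0 0 1 0
0 0 0 2 0
0 0 0 0 0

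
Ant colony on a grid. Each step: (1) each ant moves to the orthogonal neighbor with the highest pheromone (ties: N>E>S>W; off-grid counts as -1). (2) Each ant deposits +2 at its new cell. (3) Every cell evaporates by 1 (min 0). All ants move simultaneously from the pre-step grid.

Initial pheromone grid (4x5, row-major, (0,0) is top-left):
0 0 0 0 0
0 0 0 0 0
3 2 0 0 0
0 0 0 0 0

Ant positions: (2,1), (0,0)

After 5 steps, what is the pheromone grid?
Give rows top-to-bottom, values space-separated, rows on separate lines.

After step 1: ants at (2,0),(0,1)
  0 1 0 0 0
  0 0 0 0 0
  4 1 0 0 0
  0 0 0 0 0
After step 2: ants at (2,1),(0,2)
  0 0 1 0 0
  0 0 0 0 0
  3 2 0 0 0
  0 0 0 0 0
After step 3: ants at (2,0),(0,3)
  0 0 0 1 0
  0 0 0 0 0
  4 1 0 0 0
  0 0 0 0 0
After step 4: ants at (2,1),(0,4)
  0 0 0 0 1
  0 0 0 0 0
  3 2 0 0 0
  0 0 0 0 0
After step 5: ants at (2,0),(1,4)
  0 0 0 0 0
  0 0 0 0 1
  4 1 0 0 0
  0 0 0 0 0

0 0 0 0 0
0 0 0 0 1
4 1 0 0 0
0 0 0 0 0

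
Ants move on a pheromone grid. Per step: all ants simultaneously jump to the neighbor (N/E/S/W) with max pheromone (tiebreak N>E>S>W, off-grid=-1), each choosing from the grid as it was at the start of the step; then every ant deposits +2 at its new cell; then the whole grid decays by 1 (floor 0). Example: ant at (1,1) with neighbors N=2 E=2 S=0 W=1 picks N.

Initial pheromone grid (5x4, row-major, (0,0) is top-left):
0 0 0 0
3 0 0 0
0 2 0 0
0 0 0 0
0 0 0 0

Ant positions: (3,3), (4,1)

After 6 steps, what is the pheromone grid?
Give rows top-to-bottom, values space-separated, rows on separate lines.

After step 1: ants at (2,3),(3,1)
  0 0 0 0
  2 0 0 0
  0 1 0 1
  0 1 0 0
  0 0 0 0
After step 2: ants at (1,3),(2,1)
  0 0 0 0
  1 0 0 1
  0 2 0 0
  0 0 0 0
  0 0 0 0
After step 3: ants at (0,3),(1,1)
  0 0 0 1
  0 1 0 0
  0 1 0 0
  0 0 0 0
  0 0 0 0
After step 4: ants at (1,3),(2,1)
  0 0 0 0
  0 0 0 1
  0 2 0 0
  0 0 0 0
  0 0 0 0
After step 5: ants at (0,3),(1,1)
  0 0 0 1
  0 1 0 0
  0 1 0 0
  0 0 0 0
  0 0 0 0
After step 6: ants at (1,3),(2,1)
  0 0 0 0
  0 0 0 1
  0 2 0 0
  0 0 0 0
  0 0 0 0

0 0 0 0
0 0 0 1
0 2 0 0
0 0 0 0
0 0 0 0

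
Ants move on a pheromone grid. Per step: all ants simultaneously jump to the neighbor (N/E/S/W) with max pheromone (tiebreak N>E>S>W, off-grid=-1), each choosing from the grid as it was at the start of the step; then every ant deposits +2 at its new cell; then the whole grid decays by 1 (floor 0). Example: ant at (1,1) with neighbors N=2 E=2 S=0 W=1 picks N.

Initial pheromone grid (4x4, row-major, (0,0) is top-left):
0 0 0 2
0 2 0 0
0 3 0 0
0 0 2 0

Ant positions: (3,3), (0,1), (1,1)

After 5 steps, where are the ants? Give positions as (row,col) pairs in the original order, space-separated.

Step 1: ant0:(3,3)->W->(3,2) | ant1:(0,1)->S->(1,1) | ant2:(1,1)->S->(2,1)
  grid max=4 at (2,1)
Step 2: ant0:(3,2)->N->(2,2) | ant1:(1,1)->S->(2,1) | ant2:(2,1)->N->(1,1)
  grid max=5 at (2,1)
Step 3: ant0:(2,2)->W->(2,1) | ant1:(2,1)->N->(1,1) | ant2:(1,1)->S->(2,1)
  grid max=8 at (2,1)
Step 4: ant0:(2,1)->N->(1,1) | ant1:(1,1)->S->(2,1) | ant2:(2,1)->N->(1,1)
  grid max=9 at (2,1)
Step 5: ant0:(1,1)->S->(2,1) | ant1:(2,1)->N->(1,1) | ant2:(1,1)->S->(2,1)
  grid max=12 at (2,1)

(2,1) (1,1) (2,1)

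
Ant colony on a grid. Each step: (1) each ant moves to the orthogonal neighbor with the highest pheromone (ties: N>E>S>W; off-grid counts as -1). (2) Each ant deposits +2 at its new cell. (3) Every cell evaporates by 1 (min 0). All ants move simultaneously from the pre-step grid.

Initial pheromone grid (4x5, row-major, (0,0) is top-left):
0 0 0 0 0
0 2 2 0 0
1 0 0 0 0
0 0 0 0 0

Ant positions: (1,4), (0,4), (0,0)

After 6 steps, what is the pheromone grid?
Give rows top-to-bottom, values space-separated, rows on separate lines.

After step 1: ants at (0,4),(1,4),(0,1)
  0 1 0 0 1
  0 1 1 0 1
  0 0 0 0 0
  0 0 0 0 0
After step 2: ants at (1,4),(0,4),(1,1)
  0 0 0 0 2
  0 2 0 0 2
  0 0 0 0 0
  0 0 0 0 0
After step 3: ants at (0,4),(1,4),(0,1)
  0 1 0 0 3
  0 1 0 0 3
  0 0 0 0 0
  0 0 0 0 0
After step 4: ants at (1,4),(0,4),(1,1)
  0 0 0 0 4
  0 2 0 0 4
  0 0 0 0 0
  0 0 0 0 0
After step 5: ants at (0,4),(1,4),(0,1)
  0 1 0 0 5
  0 1 0 0 5
  0 0 0 0 0
  0 0 0 0 0
After step 6: ants at (1,4),(0,4),(1,1)
  0 0 0 0 6
  0 2 0 0 6
  0 0 0 0 0
  0 0 0 0 0

0 0 0 0 6
0 2 0 0 6
0 0 0 0 0
0 0 0 0 0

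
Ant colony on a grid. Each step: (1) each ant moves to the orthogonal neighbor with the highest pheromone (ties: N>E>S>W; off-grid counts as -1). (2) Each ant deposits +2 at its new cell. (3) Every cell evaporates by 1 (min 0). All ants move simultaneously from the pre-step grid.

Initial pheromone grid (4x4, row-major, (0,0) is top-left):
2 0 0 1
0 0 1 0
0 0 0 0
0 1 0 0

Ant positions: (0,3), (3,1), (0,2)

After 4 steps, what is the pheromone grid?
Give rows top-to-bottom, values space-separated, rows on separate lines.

After step 1: ants at (1,3),(2,1),(0,3)
  1 0 0 2
  0 0 0 1
  0 1 0 0
  0 0 0 0
After step 2: ants at (0,3),(1,1),(1,3)
  0 0 0 3
  0 1 0 2
  0 0 0 0
  0 0 0 0
After step 3: ants at (1,3),(0,1),(0,3)
  0 1 0 4
  0 0 0 3
  0 0 0 0
  0 0 0 0
After step 4: ants at (0,3),(0,2),(1,3)
  0 0 1 5
  0 0 0 4
  0 0 0 0
  0 0 0 0

0 0 1 5
0 0 0 4
0 0 0 0
0 0 0 0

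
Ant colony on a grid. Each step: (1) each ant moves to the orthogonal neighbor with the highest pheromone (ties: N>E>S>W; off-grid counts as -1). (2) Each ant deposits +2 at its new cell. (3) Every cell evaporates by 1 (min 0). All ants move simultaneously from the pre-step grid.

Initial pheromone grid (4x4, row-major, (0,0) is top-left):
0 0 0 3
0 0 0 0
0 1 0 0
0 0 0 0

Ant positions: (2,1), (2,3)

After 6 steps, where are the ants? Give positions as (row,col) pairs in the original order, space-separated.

Step 1: ant0:(2,1)->N->(1,1) | ant1:(2,3)->N->(1,3)
  grid max=2 at (0,3)
Step 2: ant0:(1,1)->N->(0,1) | ant1:(1,3)->N->(0,3)
  grid max=3 at (0,3)
Step 3: ant0:(0,1)->E->(0,2) | ant1:(0,3)->S->(1,3)
  grid max=2 at (0,3)
Step 4: ant0:(0,2)->E->(0,3) | ant1:(1,3)->N->(0,3)
  grid max=5 at (0,3)
Step 5: ant0:(0,3)->S->(1,3) | ant1:(0,3)->S->(1,3)
  grid max=4 at (0,3)
Step 6: ant0:(1,3)->N->(0,3) | ant1:(1,3)->N->(0,3)
  grid max=7 at (0,3)

(0,3) (0,3)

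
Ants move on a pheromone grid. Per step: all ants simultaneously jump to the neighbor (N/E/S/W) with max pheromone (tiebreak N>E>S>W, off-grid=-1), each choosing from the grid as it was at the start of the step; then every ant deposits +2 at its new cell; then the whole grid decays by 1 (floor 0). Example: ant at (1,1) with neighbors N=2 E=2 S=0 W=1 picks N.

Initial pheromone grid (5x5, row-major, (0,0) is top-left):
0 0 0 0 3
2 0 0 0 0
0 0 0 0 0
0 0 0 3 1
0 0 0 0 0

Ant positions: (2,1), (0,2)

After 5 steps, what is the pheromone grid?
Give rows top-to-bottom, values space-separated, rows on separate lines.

After step 1: ants at (1,1),(0,3)
  0 0 0 1 2
  1 1 0 0 0
  0 0 0 0 0
  0 0 0 2 0
  0 0 0 0 0
After step 2: ants at (1,0),(0,4)
  0 0 0 0 3
  2 0 0 0 0
  0 0 0 0 0
  0 0 0 1 0
  0 0 0 0 0
After step 3: ants at (0,0),(1,4)
  1 0 0 0 2
  1 0 0 0 1
  0 0 0 0 0
  0 0 0 0 0
  0 0 0 0 0
After step 4: ants at (1,0),(0,4)
  0 0 0 0 3
  2 0 0 0 0
  0 0 0 0 0
  0 0 0 0 0
  0 0 0 0 0
After step 5: ants at (0,0),(1,4)
  1 0 0 0 2
  1 0 0 0 1
  0 0 0 0 0
  0 0 0 0 0
  0 0 0 0 0

1 0 0 0 2
1 0 0 0 1
0 0 0 0 0
0 0 0 0 0
0 0 0 0 0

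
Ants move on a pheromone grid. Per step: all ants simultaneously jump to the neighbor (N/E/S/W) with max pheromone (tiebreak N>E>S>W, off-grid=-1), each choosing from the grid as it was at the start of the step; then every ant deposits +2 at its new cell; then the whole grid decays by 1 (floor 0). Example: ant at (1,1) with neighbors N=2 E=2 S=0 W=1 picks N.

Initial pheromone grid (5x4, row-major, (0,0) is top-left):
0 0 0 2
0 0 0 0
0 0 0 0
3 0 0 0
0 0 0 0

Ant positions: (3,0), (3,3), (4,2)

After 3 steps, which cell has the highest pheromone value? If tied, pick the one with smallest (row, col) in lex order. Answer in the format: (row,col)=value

Step 1: ant0:(3,0)->N->(2,0) | ant1:(3,3)->N->(2,3) | ant2:(4,2)->N->(3,2)
  grid max=2 at (3,0)
Step 2: ant0:(2,0)->S->(3,0) | ant1:(2,3)->N->(1,3) | ant2:(3,2)->N->(2,2)
  grid max=3 at (3,0)
Step 3: ant0:(3,0)->N->(2,0) | ant1:(1,3)->N->(0,3) | ant2:(2,2)->N->(1,2)
  grid max=2 at (3,0)
Final grid:
  0 0 0 1
  0 0 1 0
  1 0 0 0
  2 0 0 0
  0 0 0 0
Max pheromone 2 at (3,0)

Answer: (3,0)=2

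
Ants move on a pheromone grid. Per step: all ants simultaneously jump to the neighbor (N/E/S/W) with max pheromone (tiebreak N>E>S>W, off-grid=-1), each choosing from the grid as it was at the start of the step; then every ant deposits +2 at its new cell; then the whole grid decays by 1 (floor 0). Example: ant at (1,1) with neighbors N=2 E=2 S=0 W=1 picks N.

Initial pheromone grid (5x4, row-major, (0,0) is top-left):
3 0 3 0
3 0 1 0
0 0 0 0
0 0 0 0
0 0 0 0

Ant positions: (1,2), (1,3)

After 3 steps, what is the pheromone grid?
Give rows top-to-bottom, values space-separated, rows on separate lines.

After step 1: ants at (0,2),(1,2)
  2 0 4 0
  2 0 2 0
  0 0 0 0
  0 0 0 0
  0 0 0 0
After step 2: ants at (1,2),(0,2)
  1 0 5 0
  1 0 3 0
  0 0 0 0
  0 0 0 0
  0 0 0 0
After step 3: ants at (0,2),(1,2)
  0 0 6 0
  0 0 4 0
  0 0 0 0
  0 0 0 0
  0 0 0 0

0 0 6 0
0 0 4 0
0 0 0 0
0 0 0 0
0 0 0 0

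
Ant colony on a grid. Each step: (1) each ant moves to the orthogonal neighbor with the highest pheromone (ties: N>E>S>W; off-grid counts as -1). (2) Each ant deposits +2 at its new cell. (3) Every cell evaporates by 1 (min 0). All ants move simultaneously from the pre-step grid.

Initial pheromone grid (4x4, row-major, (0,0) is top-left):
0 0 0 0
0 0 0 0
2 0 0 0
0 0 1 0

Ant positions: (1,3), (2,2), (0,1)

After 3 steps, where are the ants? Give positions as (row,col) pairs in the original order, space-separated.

Step 1: ant0:(1,3)->N->(0,3) | ant1:(2,2)->S->(3,2) | ant2:(0,1)->E->(0,2)
  grid max=2 at (3,2)
Step 2: ant0:(0,3)->W->(0,2) | ant1:(3,2)->N->(2,2) | ant2:(0,2)->E->(0,3)
  grid max=2 at (0,2)
Step 3: ant0:(0,2)->E->(0,3) | ant1:(2,2)->S->(3,2) | ant2:(0,3)->W->(0,2)
  grid max=3 at (0,2)

(0,3) (3,2) (0,2)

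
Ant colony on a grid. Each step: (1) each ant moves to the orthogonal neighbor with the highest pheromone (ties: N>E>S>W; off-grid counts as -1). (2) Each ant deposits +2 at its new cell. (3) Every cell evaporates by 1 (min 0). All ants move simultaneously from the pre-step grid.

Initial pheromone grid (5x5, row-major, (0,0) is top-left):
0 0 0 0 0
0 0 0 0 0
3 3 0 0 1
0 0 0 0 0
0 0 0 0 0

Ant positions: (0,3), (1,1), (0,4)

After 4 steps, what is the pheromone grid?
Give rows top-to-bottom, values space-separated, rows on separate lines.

After step 1: ants at (0,4),(2,1),(1,4)
  0 0 0 0 1
  0 0 0 0 1
  2 4 0 0 0
  0 0 0 0 0
  0 0 0 0 0
After step 2: ants at (1,4),(2,0),(0,4)
  0 0 0 0 2
  0 0 0 0 2
  3 3 0 0 0
  0 0 0 0 0
  0 0 0 0 0
After step 3: ants at (0,4),(2,1),(1,4)
  0 0 0 0 3
  0 0 0 0 3
  2 4 0 0 0
  0 0 0 0 0
  0 0 0 0 0
After step 4: ants at (1,4),(2,0),(0,4)
  0 0 0 0 4
  0 0 0 0 4
  3 3 0 0 0
  0 0 0 0 0
  0 0 0 0 0

0 0 0 0 4
0 0 0 0 4
3 3 0 0 0
0 0 0 0 0
0 0 0 0 0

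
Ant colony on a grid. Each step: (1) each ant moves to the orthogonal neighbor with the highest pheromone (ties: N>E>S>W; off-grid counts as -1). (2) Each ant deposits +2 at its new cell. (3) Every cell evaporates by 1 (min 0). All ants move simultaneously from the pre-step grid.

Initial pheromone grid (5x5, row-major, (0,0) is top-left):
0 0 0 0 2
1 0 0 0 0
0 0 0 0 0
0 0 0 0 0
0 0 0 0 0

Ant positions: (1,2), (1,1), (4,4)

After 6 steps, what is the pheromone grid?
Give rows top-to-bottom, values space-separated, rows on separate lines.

After step 1: ants at (0,2),(1,0),(3,4)
  0 0 1 0 1
  2 0 0 0 0
  0 0 0 0 0
  0 0 0 0 1
  0 0 0 0 0
After step 2: ants at (0,3),(0,0),(2,4)
  1 0 0 1 0
  1 0 0 0 0
  0 0 0 0 1
  0 0 0 0 0
  0 0 0 0 0
After step 3: ants at (0,4),(1,0),(1,4)
  0 0 0 0 1
  2 0 0 0 1
  0 0 0 0 0
  0 0 0 0 0
  0 0 0 0 0
After step 4: ants at (1,4),(0,0),(0,4)
  1 0 0 0 2
  1 0 0 0 2
  0 0 0 0 0
  0 0 0 0 0
  0 0 0 0 0
After step 5: ants at (0,4),(1,0),(1,4)
  0 0 0 0 3
  2 0 0 0 3
  0 0 0 0 0
  0 0 0 0 0
  0 0 0 0 0
After step 6: ants at (1,4),(0,0),(0,4)
  1 0 0 0 4
  1 0 0 0 4
  0 0 0 0 0
  0 0 0 0 0
  0 0 0 0 0

1 0 0 0 4
1 0 0 0 4
0 0 0 0 0
0 0 0 0 0
0 0 0 0 0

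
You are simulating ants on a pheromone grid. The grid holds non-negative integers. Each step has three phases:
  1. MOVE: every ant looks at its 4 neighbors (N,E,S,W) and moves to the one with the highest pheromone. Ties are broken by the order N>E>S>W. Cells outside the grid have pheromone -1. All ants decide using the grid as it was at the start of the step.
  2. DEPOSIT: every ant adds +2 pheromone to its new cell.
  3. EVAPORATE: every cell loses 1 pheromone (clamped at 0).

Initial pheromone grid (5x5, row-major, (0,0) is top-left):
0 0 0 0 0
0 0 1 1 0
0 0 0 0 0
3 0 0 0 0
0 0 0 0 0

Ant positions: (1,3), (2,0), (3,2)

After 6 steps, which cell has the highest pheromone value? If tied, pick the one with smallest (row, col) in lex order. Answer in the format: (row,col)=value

Step 1: ant0:(1,3)->W->(1,2) | ant1:(2,0)->S->(3,0) | ant2:(3,2)->N->(2,2)
  grid max=4 at (3,0)
Step 2: ant0:(1,2)->S->(2,2) | ant1:(3,0)->N->(2,0) | ant2:(2,2)->N->(1,2)
  grid max=3 at (1,2)
Step 3: ant0:(2,2)->N->(1,2) | ant1:(2,0)->S->(3,0) | ant2:(1,2)->S->(2,2)
  grid max=4 at (1,2)
Step 4: ant0:(1,2)->S->(2,2) | ant1:(3,0)->N->(2,0) | ant2:(2,2)->N->(1,2)
  grid max=5 at (1,2)
Step 5: ant0:(2,2)->N->(1,2) | ant1:(2,0)->S->(3,0) | ant2:(1,2)->S->(2,2)
  grid max=6 at (1,2)
Step 6: ant0:(1,2)->S->(2,2) | ant1:(3,0)->N->(2,0) | ant2:(2,2)->N->(1,2)
  grid max=7 at (1,2)
Final grid:
  0 0 0 0 0
  0 0 7 0 0
  1 0 6 0 0
  3 0 0 0 0
  0 0 0 0 0
Max pheromone 7 at (1,2)

Answer: (1,2)=7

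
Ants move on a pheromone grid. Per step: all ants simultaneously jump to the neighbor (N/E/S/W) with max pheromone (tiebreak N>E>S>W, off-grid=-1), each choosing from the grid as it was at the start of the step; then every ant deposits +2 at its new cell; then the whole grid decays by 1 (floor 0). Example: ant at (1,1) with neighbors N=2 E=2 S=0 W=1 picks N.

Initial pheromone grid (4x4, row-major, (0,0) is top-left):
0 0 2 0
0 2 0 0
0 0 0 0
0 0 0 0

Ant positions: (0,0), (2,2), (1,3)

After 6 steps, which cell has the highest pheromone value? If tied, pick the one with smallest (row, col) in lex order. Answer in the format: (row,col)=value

Step 1: ant0:(0,0)->E->(0,1) | ant1:(2,2)->N->(1,2) | ant2:(1,3)->N->(0,3)
  grid max=1 at (0,1)
Step 2: ant0:(0,1)->E->(0,2) | ant1:(1,2)->N->(0,2) | ant2:(0,3)->W->(0,2)
  grid max=6 at (0,2)
Step 3: ant0:(0,2)->E->(0,3) | ant1:(0,2)->E->(0,3) | ant2:(0,2)->E->(0,3)
  grid max=5 at (0,2)
Step 4: ant0:(0,3)->W->(0,2) | ant1:(0,3)->W->(0,2) | ant2:(0,3)->W->(0,2)
  grid max=10 at (0,2)
Step 5: ant0:(0,2)->E->(0,3) | ant1:(0,2)->E->(0,3) | ant2:(0,2)->E->(0,3)
  grid max=9 at (0,2)
Step 6: ant0:(0,3)->W->(0,2) | ant1:(0,3)->W->(0,2) | ant2:(0,3)->W->(0,2)
  grid max=14 at (0,2)
Final grid:
  0 0 14 8
  0 0 0 0
  0 0 0 0
  0 0 0 0
Max pheromone 14 at (0,2)

Answer: (0,2)=14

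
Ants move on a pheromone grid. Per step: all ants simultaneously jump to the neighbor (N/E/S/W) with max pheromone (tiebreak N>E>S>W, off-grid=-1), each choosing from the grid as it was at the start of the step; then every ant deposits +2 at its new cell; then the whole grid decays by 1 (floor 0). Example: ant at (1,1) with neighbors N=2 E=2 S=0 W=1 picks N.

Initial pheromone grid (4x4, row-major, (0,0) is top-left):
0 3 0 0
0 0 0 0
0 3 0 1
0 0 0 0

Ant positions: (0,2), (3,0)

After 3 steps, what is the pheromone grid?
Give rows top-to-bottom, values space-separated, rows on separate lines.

After step 1: ants at (0,1),(2,0)
  0 4 0 0
  0 0 0 0
  1 2 0 0
  0 0 0 0
After step 2: ants at (0,2),(2,1)
  0 3 1 0
  0 0 0 0
  0 3 0 0
  0 0 0 0
After step 3: ants at (0,1),(1,1)
  0 4 0 0
  0 1 0 0
  0 2 0 0
  0 0 0 0

0 4 0 0
0 1 0 0
0 2 0 0
0 0 0 0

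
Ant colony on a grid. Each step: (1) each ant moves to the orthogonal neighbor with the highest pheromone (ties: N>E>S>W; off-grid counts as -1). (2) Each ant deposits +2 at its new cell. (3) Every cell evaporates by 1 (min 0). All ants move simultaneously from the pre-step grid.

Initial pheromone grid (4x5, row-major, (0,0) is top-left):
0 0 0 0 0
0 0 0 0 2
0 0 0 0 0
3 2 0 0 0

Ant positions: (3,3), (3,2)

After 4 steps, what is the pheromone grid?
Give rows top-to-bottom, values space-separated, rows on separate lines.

After step 1: ants at (2,3),(3,1)
  0 0 0 0 0
  0 0 0 0 1
  0 0 0 1 0
  2 3 0 0 0
After step 2: ants at (1,3),(3,0)
  0 0 0 0 0
  0 0 0 1 0
  0 0 0 0 0
  3 2 0 0 0
After step 3: ants at (0,3),(3,1)
  0 0 0 1 0
  0 0 0 0 0
  0 0 0 0 0
  2 3 0 0 0
After step 4: ants at (0,4),(3,0)
  0 0 0 0 1
  0 0 0 0 0
  0 0 0 0 0
  3 2 0 0 0

0 0 0 0 1
0 0 0 0 0
0 0 0 0 0
3 2 0 0 0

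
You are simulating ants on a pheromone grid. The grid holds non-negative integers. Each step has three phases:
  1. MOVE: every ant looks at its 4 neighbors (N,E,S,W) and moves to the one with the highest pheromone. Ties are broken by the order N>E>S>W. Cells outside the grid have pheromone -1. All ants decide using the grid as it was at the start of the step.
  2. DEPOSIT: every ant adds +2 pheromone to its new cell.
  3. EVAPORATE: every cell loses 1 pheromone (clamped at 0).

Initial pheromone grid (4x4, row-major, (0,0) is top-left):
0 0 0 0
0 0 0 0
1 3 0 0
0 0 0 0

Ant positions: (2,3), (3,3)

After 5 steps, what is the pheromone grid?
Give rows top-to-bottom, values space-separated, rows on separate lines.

After step 1: ants at (1,3),(2,3)
  0 0 0 0
  0 0 0 1
  0 2 0 1
  0 0 0 0
After step 2: ants at (2,3),(1,3)
  0 0 0 0
  0 0 0 2
  0 1 0 2
  0 0 0 0
After step 3: ants at (1,3),(2,3)
  0 0 0 0
  0 0 0 3
  0 0 0 3
  0 0 0 0
After step 4: ants at (2,3),(1,3)
  0 0 0 0
  0 0 0 4
  0 0 0 4
  0 0 0 0
After step 5: ants at (1,3),(2,3)
  0 0 0 0
  0 0 0 5
  0 0 0 5
  0 0 0 0

0 0 0 0
0 0 0 5
0 0 0 5
0 0 0 0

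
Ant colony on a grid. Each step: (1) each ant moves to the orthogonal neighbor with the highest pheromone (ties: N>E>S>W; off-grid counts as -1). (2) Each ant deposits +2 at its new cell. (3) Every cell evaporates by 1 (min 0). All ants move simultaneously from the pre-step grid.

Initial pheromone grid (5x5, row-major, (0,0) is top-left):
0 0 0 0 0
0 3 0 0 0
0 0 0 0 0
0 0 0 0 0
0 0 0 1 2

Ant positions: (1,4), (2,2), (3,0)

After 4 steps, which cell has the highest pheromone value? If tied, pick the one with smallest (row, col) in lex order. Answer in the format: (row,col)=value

Step 1: ant0:(1,4)->N->(0,4) | ant1:(2,2)->N->(1,2) | ant2:(3,0)->N->(2,0)
  grid max=2 at (1,1)
Step 2: ant0:(0,4)->S->(1,4) | ant1:(1,2)->W->(1,1) | ant2:(2,0)->N->(1,0)
  grid max=3 at (1,1)
Step 3: ant0:(1,4)->N->(0,4) | ant1:(1,1)->W->(1,0) | ant2:(1,0)->E->(1,1)
  grid max=4 at (1,1)
Step 4: ant0:(0,4)->S->(1,4) | ant1:(1,0)->E->(1,1) | ant2:(1,1)->W->(1,0)
  grid max=5 at (1,1)
Final grid:
  0 0 0 0 0
  3 5 0 0 1
  0 0 0 0 0
  0 0 0 0 0
  0 0 0 0 0
Max pheromone 5 at (1,1)

Answer: (1,1)=5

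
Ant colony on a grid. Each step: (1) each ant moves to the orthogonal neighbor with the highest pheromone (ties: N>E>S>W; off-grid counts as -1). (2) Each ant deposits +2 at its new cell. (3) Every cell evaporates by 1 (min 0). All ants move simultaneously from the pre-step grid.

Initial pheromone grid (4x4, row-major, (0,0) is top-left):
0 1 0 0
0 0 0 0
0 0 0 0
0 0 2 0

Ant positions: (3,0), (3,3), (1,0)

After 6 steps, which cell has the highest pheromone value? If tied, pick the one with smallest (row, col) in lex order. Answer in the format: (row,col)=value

Step 1: ant0:(3,0)->N->(2,0) | ant1:(3,3)->W->(3,2) | ant2:(1,0)->N->(0,0)
  grid max=3 at (3,2)
Step 2: ant0:(2,0)->N->(1,0) | ant1:(3,2)->N->(2,2) | ant2:(0,0)->E->(0,1)
  grid max=2 at (3,2)
Step 3: ant0:(1,0)->N->(0,0) | ant1:(2,2)->S->(3,2) | ant2:(0,1)->E->(0,2)
  grid max=3 at (3,2)
Step 4: ant0:(0,0)->E->(0,1) | ant1:(3,2)->N->(2,2) | ant2:(0,2)->E->(0,3)
  grid max=2 at (3,2)
Step 5: ant0:(0,1)->E->(0,2) | ant1:(2,2)->S->(3,2) | ant2:(0,3)->S->(1,3)
  grid max=3 at (3,2)
Step 6: ant0:(0,2)->E->(0,3) | ant1:(3,2)->N->(2,2) | ant2:(1,3)->N->(0,3)
  grid max=3 at (0,3)
Final grid:
  0 0 0 3
  0 0 0 0
  0 0 1 0
  0 0 2 0
Max pheromone 3 at (0,3)

Answer: (0,3)=3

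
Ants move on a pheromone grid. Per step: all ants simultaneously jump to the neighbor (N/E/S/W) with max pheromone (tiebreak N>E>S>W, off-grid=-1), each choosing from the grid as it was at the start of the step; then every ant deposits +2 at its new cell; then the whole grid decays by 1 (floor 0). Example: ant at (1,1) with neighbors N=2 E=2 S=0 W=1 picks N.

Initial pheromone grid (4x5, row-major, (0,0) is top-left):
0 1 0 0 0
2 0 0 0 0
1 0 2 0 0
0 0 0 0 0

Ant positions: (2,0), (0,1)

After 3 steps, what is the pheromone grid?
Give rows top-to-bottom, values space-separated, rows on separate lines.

After step 1: ants at (1,0),(0,2)
  0 0 1 0 0
  3 0 0 0 0
  0 0 1 0 0
  0 0 0 0 0
After step 2: ants at (0,0),(0,3)
  1 0 0 1 0
  2 0 0 0 0
  0 0 0 0 0
  0 0 0 0 0
After step 3: ants at (1,0),(0,4)
  0 0 0 0 1
  3 0 0 0 0
  0 0 0 0 0
  0 0 0 0 0

0 0 0 0 1
3 0 0 0 0
0 0 0 0 0
0 0 0 0 0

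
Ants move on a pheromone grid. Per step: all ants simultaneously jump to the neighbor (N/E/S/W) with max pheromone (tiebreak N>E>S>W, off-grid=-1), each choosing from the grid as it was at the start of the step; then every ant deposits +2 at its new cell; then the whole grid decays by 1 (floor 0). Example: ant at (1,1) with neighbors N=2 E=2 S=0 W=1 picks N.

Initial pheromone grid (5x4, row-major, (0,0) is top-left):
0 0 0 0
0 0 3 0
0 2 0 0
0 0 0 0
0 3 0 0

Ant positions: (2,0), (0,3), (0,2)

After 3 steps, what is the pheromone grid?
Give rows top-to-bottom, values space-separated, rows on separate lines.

After step 1: ants at (2,1),(1,3),(1,2)
  0 0 0 0
  0 0 4 1
  0 3 0 0
  0 0 0 0
  0 2 0 0
After step 2: ants at (1,1),(1,2),(1,3)
  0 0 0 0
  0 1 5 2
  0 2 0 0
  0 0 0 0
  0 1 0 0
After step 3: ants at (1,2),(1,3),(1,2)
  0 0 0 0
  0 0 8 3
  0 1 0 0
  0 0 0 0
  0 0 0 0

0 0 0 0
0 0 8 3
0 1 0 0
0 0 0 0
0 0 0 0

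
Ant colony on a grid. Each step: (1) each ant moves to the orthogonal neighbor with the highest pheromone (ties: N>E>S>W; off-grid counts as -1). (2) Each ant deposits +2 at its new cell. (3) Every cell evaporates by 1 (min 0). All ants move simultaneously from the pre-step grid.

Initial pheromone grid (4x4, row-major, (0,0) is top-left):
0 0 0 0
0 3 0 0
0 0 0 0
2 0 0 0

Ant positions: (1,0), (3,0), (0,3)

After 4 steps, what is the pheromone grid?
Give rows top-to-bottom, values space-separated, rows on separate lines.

After step 1: ants at (1,1),(2,0),(1,3)
  0 0 0 0
  0 4 0 1
  1 0 0 0
  1 0 0 0
After step 2: ants at (0,1),(3,0),(0,3)
  0 1 0 1
  0 3 0 0
  0 0 0 0
  2 0 0 0
After step 3: ants at (1,1),(2,0),(1,3)
  0 0 0 0
  0 4 0 1
  1 0 0 0
  1 0 0 0
After step 4: ants at (0,1),(3,0),(0,3)
  0 1 0 1
  0 3 0 0
  0 0 0 0
  2 0 0 0

0 1 0 1
0 3 0 0
0 0 0 0
2 0 0 0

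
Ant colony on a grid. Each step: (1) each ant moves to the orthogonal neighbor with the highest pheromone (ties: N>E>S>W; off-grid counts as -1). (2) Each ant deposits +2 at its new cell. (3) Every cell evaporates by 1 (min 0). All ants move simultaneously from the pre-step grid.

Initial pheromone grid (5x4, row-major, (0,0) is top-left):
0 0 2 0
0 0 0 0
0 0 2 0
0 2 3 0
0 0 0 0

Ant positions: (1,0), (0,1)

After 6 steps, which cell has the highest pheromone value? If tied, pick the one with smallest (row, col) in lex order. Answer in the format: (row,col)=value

Step 1: ant0:(1,0)->N->(0,0) | ant1:(0,1)->E->(0,2)
  grid max=3 at (0,2)
Step 2: ant0:(0,0)->E->(0,1) | ant1:(0,2)->E->(0,3)
  grid max=2 at (0,2)
Step 3: ant0:(0,1)->E->(0,2) | ant1:(0,3)->W->(0,2)
  grid max=5 at (0,2)
Step 4: ant0:(0,2)->E->(0,3) | ant1:(0,2)->E->(0,3)
  grid max=4 at (0,2)
Step 5: ant0:(0,3)->W->(0,2) | ant1:(0,3)->W->(0,2)
  grid max=7 at (0,2)
Step 6: ant0:(0,2)->E->(0,3) | ant1:(0,2)->E->(0,3)
  grid max=6 at (0,2)
Final grid:
  0 0 6 5
  0 0 0 0
  0 0 0 0
  0 0 0 0
  0 0 0 0
Max pheromone 6 at (0,2)

Answer: (0,2)=6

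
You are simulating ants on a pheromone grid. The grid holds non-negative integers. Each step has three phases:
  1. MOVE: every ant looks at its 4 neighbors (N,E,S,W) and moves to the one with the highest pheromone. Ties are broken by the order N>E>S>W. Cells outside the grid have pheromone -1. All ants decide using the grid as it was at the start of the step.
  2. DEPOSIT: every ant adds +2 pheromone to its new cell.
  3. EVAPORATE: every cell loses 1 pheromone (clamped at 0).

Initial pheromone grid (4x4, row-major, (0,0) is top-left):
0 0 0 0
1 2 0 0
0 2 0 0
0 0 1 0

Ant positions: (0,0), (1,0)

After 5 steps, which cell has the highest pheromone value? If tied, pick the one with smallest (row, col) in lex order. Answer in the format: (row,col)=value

Step 1: ant0:(0,0)->S->(1,0) | ant1:(1,0)->E->(1,1)
  grid max=3 at (1,1)
Step 2: ant0:(1,0)->E->(1,1) | ant1:(1,1)->W->(1,0)
  grid max=4 at (1,1)
Step 3: ant0:(1,1)->W->(1,0) | ant1:(1,0)->E->(1,1)
  grid max=5 at (1,1)
Step 4: ant0:(1,0)->E->(1,1) | ant1:(1,1)->W->(1,0)
  grid max=6 at (1,1)
Step 5: ant0:(1,1)->W->(1,0) | ant1:(1,0)->E->(1,1)
  grid max=7 at (1,1)
Final grid:
  0 0 0 0
  6 7 0 0
  0 0 0 0
  0 0 0 0
Max pheromone 7 at (1,1)

Answer: (1,1)=7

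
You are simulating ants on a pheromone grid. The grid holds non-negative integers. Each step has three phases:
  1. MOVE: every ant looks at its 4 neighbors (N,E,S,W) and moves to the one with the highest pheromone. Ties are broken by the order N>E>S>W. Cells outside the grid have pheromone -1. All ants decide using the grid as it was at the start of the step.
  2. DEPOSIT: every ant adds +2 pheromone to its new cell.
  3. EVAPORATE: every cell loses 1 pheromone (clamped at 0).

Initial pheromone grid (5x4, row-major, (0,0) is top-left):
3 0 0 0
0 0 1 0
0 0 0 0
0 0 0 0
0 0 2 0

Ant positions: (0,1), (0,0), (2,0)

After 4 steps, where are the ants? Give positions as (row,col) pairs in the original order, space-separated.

Step 1: ant0:(0,1)->W->(0,0) | ant1:(0,0)->E->(0,1) | ant2:(2,0)->N->(1,0)
  grid max=4 at (0,0)
Step 2: ant0:(0,0)->E->(0,1) | ant1:(0,1)->W->(0,0) | ant2:(1,0)->N->(0,0)
  grid max=7 at (0,0)
Step 3: ant0:(0,1)->W->(0,0) | ant1:(0,0)->E->(0,1) | ant2:(0,0)->E->(0,1)
  grid max=8 at (0,0)
Step 4: ant0:(0,0)->E->(0,1) | ant1:(0,1)->W->(0,0) | ant2:(0,1)->W->(0,0)
  grid max=11 at (0,0)

(0,1) (0,0) (0,0)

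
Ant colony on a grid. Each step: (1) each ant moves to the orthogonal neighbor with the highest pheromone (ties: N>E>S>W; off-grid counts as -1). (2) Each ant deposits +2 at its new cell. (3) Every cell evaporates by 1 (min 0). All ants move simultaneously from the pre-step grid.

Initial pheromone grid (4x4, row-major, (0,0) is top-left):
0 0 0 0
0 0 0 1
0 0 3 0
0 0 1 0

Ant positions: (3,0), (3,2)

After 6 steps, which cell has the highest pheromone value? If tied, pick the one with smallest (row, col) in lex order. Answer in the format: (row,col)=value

Step 1: ant0:(3,0)->N->(2,0) | ant1:(3,2)->N->(2,2)
  grid max=4 at (2,2)
Step 2: ant0:(2,0)->N->(1,0) | ant1:(2,2)->N->(1,2)
  grid max=3 at (2,2)
Step 3: ant0:(1,0)->N->(0,0) | ant1:(1,2)->S->(2,2)
  grid max=4 at (2,2)
Step 4: ant0:(0,0)->E->(0,1) | ant1:(2,2)->N->(1,2)
  grid max=3 at (2,2)
Step 5: ant0:(0,1)->E->(0,2) | ant1:(1,2)->S->(2,2)
  grid max=4 at (2,2)
Step 6: ant0:(0,2)->E->(0,3) | ant1:(2,2)->N->(1,2)
  grid max=3 at (2,2)
Final grid:
  0 0 0 1
  0 0 1 0
  0 0 3 0
  0 0 0 0
Max pheromone 3 at (2,2)

Answer: (2,2)=3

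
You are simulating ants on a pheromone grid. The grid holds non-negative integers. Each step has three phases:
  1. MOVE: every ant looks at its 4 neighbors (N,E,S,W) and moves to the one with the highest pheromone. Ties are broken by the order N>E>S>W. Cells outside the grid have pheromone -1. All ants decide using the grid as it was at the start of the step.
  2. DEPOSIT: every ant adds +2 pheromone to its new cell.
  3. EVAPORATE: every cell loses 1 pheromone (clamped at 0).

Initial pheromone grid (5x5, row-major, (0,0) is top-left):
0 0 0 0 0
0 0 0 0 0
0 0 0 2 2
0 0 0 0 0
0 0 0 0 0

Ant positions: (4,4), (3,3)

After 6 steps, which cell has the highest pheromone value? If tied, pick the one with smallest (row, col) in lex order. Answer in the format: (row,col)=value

Answer: (2,4)=8

Derivation:
Step 1: ant0:(4,4)->N->(3,4) | ant1:(3,3)->N->(2,3)
  grid max=3 at (2,3)
Step 2: ant0:(3,4)->N->(2,4) | ant1:(2,3)->E->(2,4)
  grid max=4 at (2,4)
Step 3: ant0:(2,4)->W->(2,3) | ant1:(2,4)->W->(2,3)
  grid max=5 at (2,3)
Step 4: ant0:(2,3)->E->(2,4) | ant1:(2,3)->E->(2,4)
  grid max=6 at (2,4)
Step 5: ant0:(2,4)->W->(2,3) | ant1:(2,4)->W->(2,3)
  grid max=7 at (2,3)
Step 6: ant0:(2,3)->E->(2,4) | ant1:(2,3)->E->(2,4)
  grid max=8 at (2,4)
Final grid:
  0 0 0 0 0
  0 0 0 0 0
  0 0 0 6 8
  0 0 0 0 0
  0 0 0 0 0
Max pheromone 8 at (2,4)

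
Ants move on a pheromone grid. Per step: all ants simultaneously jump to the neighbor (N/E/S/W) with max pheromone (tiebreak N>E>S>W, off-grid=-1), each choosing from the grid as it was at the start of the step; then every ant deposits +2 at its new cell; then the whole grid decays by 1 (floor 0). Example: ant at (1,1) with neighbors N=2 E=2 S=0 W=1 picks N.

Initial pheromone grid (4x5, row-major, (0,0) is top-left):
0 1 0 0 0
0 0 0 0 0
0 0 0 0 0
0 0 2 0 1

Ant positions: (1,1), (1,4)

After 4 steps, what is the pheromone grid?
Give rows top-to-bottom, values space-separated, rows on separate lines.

After step 1: ants at (0,1),(0,4)
  0 2 0 0 1
  0 0 0 0 0
  0 0 0 0 0
  0 0 1 0 0
After step 2: ants at (0,2),(1,4)
  0 1 1 0 0
  0 0 0 0 1
  0 0 0 0 0
  0 0 0 0 0
After step 3: ants at (0,1),(0,4)
  0 2 0 0 1
  0 0 0 0 0
  0 0 0 0 0
  0 0 0 0 0
After step 4: ants at (0,2),(1,4)
  0 1 1 0 0
  0 0 0 0 1
  0 0 0 0 0
  0 0 0 0 0

0 1 1 0 0
0 0 0 0 1
0 0 0 0 0
0 0 0 0 0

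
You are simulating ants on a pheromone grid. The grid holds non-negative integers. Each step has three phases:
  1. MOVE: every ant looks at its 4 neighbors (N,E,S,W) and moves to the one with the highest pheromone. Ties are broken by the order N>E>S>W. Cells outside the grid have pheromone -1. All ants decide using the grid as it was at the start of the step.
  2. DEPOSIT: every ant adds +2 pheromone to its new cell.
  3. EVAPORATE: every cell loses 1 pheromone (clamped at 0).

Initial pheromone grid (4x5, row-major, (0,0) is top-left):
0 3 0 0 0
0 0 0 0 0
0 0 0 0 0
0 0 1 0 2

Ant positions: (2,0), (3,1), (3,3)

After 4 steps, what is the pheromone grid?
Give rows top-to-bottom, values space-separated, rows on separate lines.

After step 1: ants at (1,0),(3,2),(3,4)
  0 2 0 0 0
  1 0 0 0 0
  0 0 0 0 0
  0 0 2 0 3
After step 2: ants at (0,0),(2,2),(2,4)
  1 1 0 0 0
  0 0 0 0 0
  0 0 1 0 1
  0 0 1 0 2
After step 3: ants at (0,1),(3,2),(3,4)
  0 2 0 0 0
  0 0 0 0 0
  0 0 0 0 0
  0 0 2 0 3
After step 4: ants at (0,2),(2,2),(2,4)
  0 1 1 0 0
  0 0 0 0 0
  0 0 1 0 1
  0 0 1 0 2

0 1 1 0 0
0 0 0 0 0
0 0 1 0 1
0 0 1 0 2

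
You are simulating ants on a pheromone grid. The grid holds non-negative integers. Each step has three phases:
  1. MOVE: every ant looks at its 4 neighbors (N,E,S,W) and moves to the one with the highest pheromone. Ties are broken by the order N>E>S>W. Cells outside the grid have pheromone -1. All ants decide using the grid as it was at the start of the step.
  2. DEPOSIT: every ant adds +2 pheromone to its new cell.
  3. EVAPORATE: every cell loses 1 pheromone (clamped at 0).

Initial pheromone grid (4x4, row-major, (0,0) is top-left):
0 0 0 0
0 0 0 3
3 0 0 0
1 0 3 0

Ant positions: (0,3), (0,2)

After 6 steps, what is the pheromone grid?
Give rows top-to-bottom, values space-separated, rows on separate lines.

After step 1: ants at (1,3),(0,3)
  0 0 0 1
  0 0 0 4
  2 0 0 0
  0 0 2 0
After step 2: ants at (0,3),(1,3)
  0 0 0 2
  0 0 0 5
  1 0 0 0
  0 0 1 0
After step 3: ants at (1,3),(0,3)
  0 0 0 3
  0 0 0 6
  0 0 0 0
  0 0 0 0
After step 4: ants at (0,3),(1,3)
  0 0 0 4
  0 0 0 7
  0 0 0 0
  0 0 0 0
After step 5: ants at (1,3),(0,3)
  0 0 0 5
  0 0 0 8
  0 0 0 0
  0 0 0 0
After step 6: ants at (0,3),(1,3)
  0 0 0 6
  0 0 0 9
  0 0 0 0
  0 0 0 0

0 0 0 6
0 0 0 9
0 0 0 0
0 0 0 0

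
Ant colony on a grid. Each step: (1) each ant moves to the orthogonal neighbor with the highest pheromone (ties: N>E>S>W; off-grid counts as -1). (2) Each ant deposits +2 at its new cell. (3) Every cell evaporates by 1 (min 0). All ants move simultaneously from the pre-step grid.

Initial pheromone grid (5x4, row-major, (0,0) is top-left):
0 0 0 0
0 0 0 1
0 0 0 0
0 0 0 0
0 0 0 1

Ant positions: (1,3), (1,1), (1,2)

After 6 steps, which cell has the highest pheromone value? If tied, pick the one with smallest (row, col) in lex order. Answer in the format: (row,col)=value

Answer: (1,3)=11

Derivation:
Step 1: ant0:(1,3)->N->(0,3) | ant1:(1,1)->N->(0,1) | ant2:(1,2)->E->(1,3)
  grid max=2 at (1,3)
Step 2: ant0:(0,3)->S->(1,3) | ant1:(0,1)->E->(0,2) | ant2:(1,3)->N->(0,3)
  grid max=3 at (1,3)
Step 3: ant0:(1,3)->N->(0,3) | ant1:(0,2)->E->(0,3) | ant2:(0,3)->S->(1,3)
  grid max=5 at (0,3)
Step 4: ant0:(0,3)->S->(1,3) | ant1:(0,3)->S->(1,3) | ant2:(1,3)->N->(0,3)
  grid max=7 at (1,3)
Step 5: ant0:(1,3)->N->(0,3) | ant1:(1,3)->N->(0,3) | ant2:(0,3)->S->(1,3)
  grid max=9 at (0,3)
Step 6: ant0:(0,3)->S->(1,3) | ant1:(0,3)->S->(1,3) | ant2:(1,3)->N->(0,3)
  grid max=11 at (1,3)
Final grid:
  0 0 0 10
  0 0 0 11
  0 0 0 0
  0 0 0 0
  0 0 0 0
Max pheromone 11 at (1,3)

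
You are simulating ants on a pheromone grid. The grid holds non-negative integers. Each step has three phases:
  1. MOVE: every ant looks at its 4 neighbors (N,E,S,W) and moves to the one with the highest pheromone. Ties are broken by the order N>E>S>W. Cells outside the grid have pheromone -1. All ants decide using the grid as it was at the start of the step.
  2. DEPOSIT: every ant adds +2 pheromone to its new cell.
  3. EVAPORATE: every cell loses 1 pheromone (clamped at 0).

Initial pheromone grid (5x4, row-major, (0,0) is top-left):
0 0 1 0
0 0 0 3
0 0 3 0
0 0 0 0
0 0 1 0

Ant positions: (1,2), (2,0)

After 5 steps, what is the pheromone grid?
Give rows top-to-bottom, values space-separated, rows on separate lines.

After step 1: ants at (1,3),(1,0)
  0 0 0 0
  1 0 0 4
  0 0 2 0
  0 0 0 0
  0 0 0 0
After step 2: ants at (0,3),(0,0)
  1 0 0 1
  0 0 0 3
  0 0 1 0
  0 0 0 0
  0 0 0 0
After step 3: ants at (1,3),(0,1)
  0 1 0 0
  0 0 0 4
  0 0 0 0
  0 0 0 0
  0 0 0 0
After step 4: ants at (0,3),(0,2)
  0 0 1 1
  0 0 0 3
  0 0 0 0
  0 0 0 0
  0 0 0 0
After step 5: ants at (1,3),(0,3)
  0 0 0 2
  0 0 0 4
  0 0 0 0
  0 0 0 0
  0 0 0 0

0 0 0 2
0 0 0 4
0 0 0 0
0 0 0 0
0 0 0 0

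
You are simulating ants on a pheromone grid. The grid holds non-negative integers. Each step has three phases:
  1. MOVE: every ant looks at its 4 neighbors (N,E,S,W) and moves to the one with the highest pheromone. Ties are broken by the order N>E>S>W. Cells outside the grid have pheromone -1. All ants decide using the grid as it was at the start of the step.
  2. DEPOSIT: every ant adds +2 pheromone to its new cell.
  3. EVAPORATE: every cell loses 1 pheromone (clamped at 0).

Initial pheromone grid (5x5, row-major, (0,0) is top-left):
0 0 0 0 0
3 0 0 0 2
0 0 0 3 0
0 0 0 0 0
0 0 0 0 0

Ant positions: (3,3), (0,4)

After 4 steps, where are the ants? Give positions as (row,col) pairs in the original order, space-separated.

Step 1: ant0:(3,3)->N->(2,3) | ant1:(0,4)->S->(1,4)
  grid max=4 at (2,3)
Step 2: ant0:(2,3)->N->(1,3) | ant1:(1,4)->N->(0,4)
  grid max=3 at (2,3)
Step 3: ant0:(1,3)->S->(2,3) | ant1:(0,4)->S->(1,4)
  grid max=4 at (2,3)
Step 4: ant0:(2,3)->N->(1,3) | ant1:(1,4)->N->(0,4)
  grid max=3 at (2,3)

(1,3) (0,4)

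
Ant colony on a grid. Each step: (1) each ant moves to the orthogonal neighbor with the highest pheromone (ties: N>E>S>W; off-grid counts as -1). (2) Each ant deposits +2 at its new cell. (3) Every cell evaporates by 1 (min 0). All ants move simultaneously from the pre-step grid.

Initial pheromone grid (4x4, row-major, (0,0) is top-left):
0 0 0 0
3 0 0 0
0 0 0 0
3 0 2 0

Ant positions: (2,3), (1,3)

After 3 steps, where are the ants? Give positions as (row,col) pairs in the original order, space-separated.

Step 1: ant0:(2,3)->N->(1,3) | ant1:(1,3)->N->(0,3)
  grid max=2 at (1,0)
Step 2: ant0:(1,3)->N->(0,3) | ant1:(0,3)->S->(1,3)
  grid max=2 at (0,3)
Step 3: ant0:(0,3)->S->(1,3) | ant1:(1,3)->N->(0,3)
  grid max=3 at (0,3)

(1,3) (0,3)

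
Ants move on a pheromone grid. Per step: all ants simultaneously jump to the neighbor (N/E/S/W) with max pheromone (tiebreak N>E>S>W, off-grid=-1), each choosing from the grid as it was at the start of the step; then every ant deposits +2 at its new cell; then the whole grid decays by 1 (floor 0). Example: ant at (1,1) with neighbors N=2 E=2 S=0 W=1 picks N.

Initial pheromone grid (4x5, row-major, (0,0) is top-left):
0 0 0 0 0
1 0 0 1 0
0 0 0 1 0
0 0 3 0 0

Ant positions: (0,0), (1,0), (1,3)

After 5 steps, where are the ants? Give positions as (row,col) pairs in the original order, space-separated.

Step 1: ant0:(0,0)->S->(1,0) | ant1:(1,0)->N->(0,0) | ant2:(1,3)->S->(2,3)
  grid max=2 at (1,0)
Step 2: ant0:(1,0)->N->(0,0) | ant1:(0,0)->S->(1,0) | ant2:(2,3)->N->(1,3)
  grid max=3 at (1,0)
Step 3: ant0:(0,0)->S->(1,0) | ant1:(1,0)->N->(0,0) | ant2:(1,3)->S->(2,3)
  grid max=4 at (1,0)
Step 4: ant0:(1,0)->N->(0,0) | ant1:(0,0)->S->(1,0) | ant2:(2,3)->N->(1,3)
  grid max=5 at (1,0)
Step 5: ant0:(0,0)->S->(1,0) | ant1:(1,0)->N->(0,0) | ant2:(1,3)->S->(2,3)
  grid max=6 at (1,0)

(1,0) (0,0) (2,3)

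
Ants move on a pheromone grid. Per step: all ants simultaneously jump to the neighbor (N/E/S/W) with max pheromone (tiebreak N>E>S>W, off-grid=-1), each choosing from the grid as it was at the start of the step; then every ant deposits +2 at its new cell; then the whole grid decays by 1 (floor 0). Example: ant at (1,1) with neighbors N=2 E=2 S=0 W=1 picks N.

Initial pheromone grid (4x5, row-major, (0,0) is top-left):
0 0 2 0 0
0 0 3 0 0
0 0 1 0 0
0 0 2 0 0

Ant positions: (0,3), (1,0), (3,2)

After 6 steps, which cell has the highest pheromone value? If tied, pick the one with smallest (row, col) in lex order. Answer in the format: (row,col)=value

Step 1: ant0:(0,3)->W->(0,2) | ant1:(1,0)->N->(0,0) | ant2:(3,2)->N->(2,2)
  grid max=3 at (0,2)
Step 2: ant0:(0,2)->S->(1,2) | ant1:(0,0)->E->(0,1) | ant2:(2,2)->N->(1,2)
  grid max=5 at (1,2)
Step 3: ant0:(1,2)->N->(0,2) | ant1:(0,1)->E->(0,2) | ant2:(1,2)->N->(0,2)
  grid max=7 at (0,2)
Step 4: ant0:(0,2)->S->(1,2) | ant1:(0,2)->S->(1,2) | ant2:(0,2)->S->(1,2)
  grid max=9 at (1,2)
Step 5: ant0:(1,2)->N->(0,2) | ant1:(1,2)->N->(0,2) | ant2:(1,2)->N->(0,2)
  grid max=11 at (0,2)
Step 6: ant0:(0,2)->S->(1,2) | ant1:(0,2)->S->(1,2) | ant2:(0,2)->S->(1,2)
  grid max=13 at (1,2)
Final grid:
  0 0 10 0 0
  0 0 13 0 0
  0 0 0 0 0
  0 0 0 0 0
Max pheromone 13 at (1,2)

Answer: (1,2)=13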